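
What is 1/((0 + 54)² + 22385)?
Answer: 1/25301 ≈ 3.9524e-5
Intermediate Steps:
1/((0 + 54)² + 22385) = 1/(54² + 22385) = 1/(2916 + 22385) = 1/25301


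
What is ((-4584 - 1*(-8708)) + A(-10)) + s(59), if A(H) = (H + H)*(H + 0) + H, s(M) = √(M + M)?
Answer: 4314 + √118 ≈ 4324.9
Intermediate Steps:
s(M) = √2*√M (s(M) = √(2*M) = √2*√M)
A(H) = H + 2*H² (A(H) = (2*H)*H + H = 2*H² + H = H + 2*H²)
((-4584 - 1*(-8708)) + A(-10)) + s(59) = ((-4584 - 1*(-8708)) - 10*(1 + 2*(-10))) + √2*√59 = ((-4584 + 8708) - 10*(1 - 20)) + √118 = (4124 - 10*(-19)) + √118 = (4124 + 190) + √118 = 4314 + √118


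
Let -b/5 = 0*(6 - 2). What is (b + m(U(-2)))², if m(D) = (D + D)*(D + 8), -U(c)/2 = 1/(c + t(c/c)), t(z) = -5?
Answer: 53824/2401 ≈ 22.417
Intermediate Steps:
U(c) = -2/(-5 + c) (U(c) = -2/(c - 5) = -2/(-5 + c))
m(D) = 2*D*(8 + D) (m(D) = (2*D)*(8 + D) = 2*D*(8 + D))
b = 0 (b = -0*(6 - 2) = -0*4 = -5*0 = 0)
(b + m(U(-2)))² = (0 + 2*(-2/(-5 - 2))*(8 - 2/(-5 - 2)))² = (0 + 2*(-2/(-7))*(8 - 2/(-7)))² = (0 + 2*(-2*(-⅐))*(8 - 2*(-⅐)))² = (0 + 2*(2/7)*(8 + 2/7))² = (0 + 2*(2/7)*(58/7))² = (0 + 232/49)² = (232/49)² = 53824/2401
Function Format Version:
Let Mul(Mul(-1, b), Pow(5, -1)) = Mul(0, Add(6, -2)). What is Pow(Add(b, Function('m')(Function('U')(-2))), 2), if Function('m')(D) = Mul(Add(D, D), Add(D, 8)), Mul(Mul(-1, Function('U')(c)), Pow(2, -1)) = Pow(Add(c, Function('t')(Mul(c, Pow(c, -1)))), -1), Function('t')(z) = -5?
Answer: Rational(53824, 2401) ≈ 22.417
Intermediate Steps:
Function('U')(c) = Mul(-2, Pow(Add(-5, c), -1)) (Function('U')(c) = Mul(-2, Pow(Add(c, -5), -1)) = Mul(-2, Pow(Add(-5, c), -1)))
Function('m')(D) = Mul(2, D, Add(8, D)) (Function('m')(D) = Mul(Mul(2, D), Add(8, D)) = Mul(2, D, Add(8, D)))
b = 0 (b = Mul(-5, Mul(0, Add(6, -2))) = Mul(-5, Mul(0, 4)) = Mul(-5, 0) = 0)
Pow(Add(b, Function('m')(Function('U')(-2))), 2) = Pow(Add(0, Mul(2, Mul(-2, Pow(Add(-5, -2), -1)), Add(8, Mul(-2, Pow(Add(-5, -2), -1))))), 2) = Pow(Add(0, Mul(2, Mul(-2, Pow(-7, -1)), Add(8, Mul(-2, Pow(-7, -1))))), 2) = Pow(Add(0, Mul(2, Mul(-2, Rational(-1, 7)), Add(8, Mul(-2, Rational(-1, 7))))), 2) = Pow(Add(0, Mul(2, Rational(2, 7), Add(8, Rational(2, 7)))), 2) = Pow(Add(0, Mul(2, Rational(2, 7), Rational(58, 7))), 2) = Pow(Add(0, Rational(232, 49)), 2) = Pow(Rational(232, 49), 2) = Rational(53824, 2401)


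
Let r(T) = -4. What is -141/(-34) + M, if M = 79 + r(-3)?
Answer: 2691/34 ≈ 79.147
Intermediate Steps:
M = 75 (M = 79 - 4 = 75)
-141/(-34) + M = -141/(-34) + 75 = -1/34*(-141) + 75 = 141/34 + 75 = 2691/34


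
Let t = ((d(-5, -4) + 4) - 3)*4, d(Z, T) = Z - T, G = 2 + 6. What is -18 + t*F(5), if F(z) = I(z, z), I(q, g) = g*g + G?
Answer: -18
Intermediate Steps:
G = 8
I(q, g) = 8 + g² (I(q, g) = g*g + 8 = g² + 8 = 8 + g²)
F(z) = 8 + z²
t = 0 (t = (((-5 - 1*(-4)) + 4) - 3)*4 = (((-5 + 4) + 4) - 3)*4 = ((-1 + 4) - 3)*4 = (3 - 3)*4 = 0*4 = 0)
-18 + t*F(5) = -18 + 0*(8 + 5²) = -18 + 0*(8 + 25) = -18 + 0*33 = -18 + 0 = -18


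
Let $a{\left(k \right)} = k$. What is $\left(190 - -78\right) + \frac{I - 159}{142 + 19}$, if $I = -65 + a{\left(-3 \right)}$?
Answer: $\frac{42921}{161} \approx 266.59$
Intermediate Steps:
$I = -68$ ($I = -65 - 3 = -68$)
$\left(190 - -78\right) + \frac{I - 159}{142 + 19} = \left(190 - -78\right) + \frac{-68 - 159}{142 + 19} = \left(190 + 78\right) - \frac{227}{161} = 268 - \frac{227}{161} = \frac{42921}{161}$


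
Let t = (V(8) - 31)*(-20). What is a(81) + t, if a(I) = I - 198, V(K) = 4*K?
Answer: -137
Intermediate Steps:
a(I) = -198 + I
t = -20 (t = (4*8 - 31)*(-20) = (32 - 31)*(-20) = 1*(-20) = -20)
a(81) + t = (-198 + 81) - 20 = -117 - 20 = -137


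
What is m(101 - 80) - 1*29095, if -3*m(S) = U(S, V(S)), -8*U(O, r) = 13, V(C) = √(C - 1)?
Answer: -698267/24 ≈ -29094.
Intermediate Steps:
V(C) = √(-1 + C)
U(O, r) = -13/8 (U(O, r) = -⅛*13 = -13/8)
m(S) = 13/24 (m(S) = -⅓*(-13/8) = 13/24)
m(101 - 80) - 1*29095 = 13/24 - 1*29095 = 13/24 - 29095 = -698267/24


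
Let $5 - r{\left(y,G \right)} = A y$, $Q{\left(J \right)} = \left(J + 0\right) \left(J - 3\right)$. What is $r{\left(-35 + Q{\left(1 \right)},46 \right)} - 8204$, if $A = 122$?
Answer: $-3685$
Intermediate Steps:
$Q{\left(J \right)} = J \left(-3 + J\right)$
$r{\left(y,G \right)} = 5 - 122 y$
$r{\left(-35 + Q{\left(1 \right)},46 \right)} - 8204 = \left(5 - 122 \left(-35 + 1 \left(-3 + 1\right)\right)\right) - 8204 = \left(5 - 122 \left(-35 + 1 \left(-2\right)\right)\right) - 8204 = \left(5 - 122 \left(-35 - 2\right)\right) - 8204 = \left(5 - -4514\right) - 8204 = \left(5 + 4514\right) - 8204 = 4519 - 8204 = -3685$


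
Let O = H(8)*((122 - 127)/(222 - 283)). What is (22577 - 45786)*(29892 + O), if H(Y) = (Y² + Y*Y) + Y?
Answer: -42335351228/61 ≈ -6.9402e+8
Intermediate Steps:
H(Y) = Y + 2*Y² (H(Y) = (Y² + Y²) + Y = 2*Y² + Y = Y + 2*Y²)
O = 680/61 (O = (8*(1 + 2*8))*((122 - 127)/(222 - 283)) = (8*(1 + 16))*(-5/(-61)) = (8*17)*(-5*(-1/61)) = 136*(5/61) = 680/61 ≈ 11.148)
(22577 - 45786)*(29892 + O) = (22577 - 45786)*(29892 + 680/61) = -23209*1824092/61 = -42335351228/61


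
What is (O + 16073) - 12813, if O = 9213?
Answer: 12473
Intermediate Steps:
(O + 16073) - 12813 = (9213 + 16073) - 12813 = 25286 - 12813 = 12473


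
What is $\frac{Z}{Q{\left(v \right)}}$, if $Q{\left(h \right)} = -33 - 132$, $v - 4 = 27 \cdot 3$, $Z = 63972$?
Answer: $- \frac{21324}{55} \approx -387.71$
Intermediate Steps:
$v = 85$ ($v = 4 + 27 \cdot 3 = 4 + 81 = 85$)
$Q{\left(h \right)} = -165$ ($Q{\left(h \right)} = -33 - 132 = -165$)
$\frac{Z}{Q{\left(v \right)}} = \frac{63972}{-165} = 63972 \left(- \frac{1}{165}\right) = - \frac{21324}{55}$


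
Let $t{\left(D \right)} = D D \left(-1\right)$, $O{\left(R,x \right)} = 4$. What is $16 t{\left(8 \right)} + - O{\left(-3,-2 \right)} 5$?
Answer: $-1044$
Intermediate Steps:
$t{\left(D \right)} = - D^{2}$ ($t{\left(D \right)} = D^{2} \left(-1\right) = - D^{2}$)
$16 t{\left(8 \right)} + - O{\left(-3,-2 \right)} 5 = 16 \left(- 8^{2}\right) + \left(-1\right) 4 \cdot 5 = 16 \left(\left(-1\right) 64\right) - 20 = 16 \left(-64\right) - 20 = -1024 - 20 = -1044$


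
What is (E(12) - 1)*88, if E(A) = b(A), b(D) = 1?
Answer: 0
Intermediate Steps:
E(A) = 1
(E(12) - 1)*88 = (1 - 1)*88 = 0*88 = 0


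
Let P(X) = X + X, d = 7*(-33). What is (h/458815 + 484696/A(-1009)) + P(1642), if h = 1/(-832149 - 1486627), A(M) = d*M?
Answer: 16629589978300787449/5060617005717240 ≈ 3286.1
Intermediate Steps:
d = -231
A(M) = -231*M
P(X) = 2*X
h = -1/2318776 (h = 1/(-2318776) = -1/2318776 ≈ -4.3126e-7)
(h/458815 + 484696/A(-1009)) + P(1642) = (-1/2318776/458815 + 484696/((-231*(-1009)))) + 2*1642 = (-1/2318776*1/458815 + 484696/233079) + 3284 = (-1/1063889210440 + 484696*(1/233079)) + 3284 = (-1/1063889210440 + 484696/233079) + 3284 = 10523731525371289/5060617005717240 + 3284 = 16629589978300787449/5060617005717240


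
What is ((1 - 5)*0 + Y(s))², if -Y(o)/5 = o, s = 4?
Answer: 400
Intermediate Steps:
Y(o) = -5*o
((1 - 5)*0 + Y(s))² = ((1 - 5)*0 - 5*4)² = (-4*0 - 20)² = (0 - 20)² = (-20)² = 400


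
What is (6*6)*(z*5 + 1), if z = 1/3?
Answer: 96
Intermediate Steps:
z = 1/3 ≈ 0.33333
(6*6)*(z*5 + 1) = (6*6)*((1/3)*5 + 1) = 36*(5/3 + 1) = 36*(8/3) = 96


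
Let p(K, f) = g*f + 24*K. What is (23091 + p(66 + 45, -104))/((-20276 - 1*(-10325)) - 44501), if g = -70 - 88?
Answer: -42187/54452 ≈ -0.77476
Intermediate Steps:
g = -158
p(K, f) = -158*f + 24*K
(23091 + p(66 + 45, -104))/((-20276 - 1*(-10325)) - 44501) = (23091 + (-158*(-104) + 24*(66 + 45)))/((-20276 - 1*(-10325)) - 44501) = (23091 + (16432 + 24*111))/((-20276 + 10325) - 44501) = (23091 + (16432 + 2664))/(-9951 - 44501) = (23091 + 19096)/(-54452) = 42187*(-1/54452) = -42187/54452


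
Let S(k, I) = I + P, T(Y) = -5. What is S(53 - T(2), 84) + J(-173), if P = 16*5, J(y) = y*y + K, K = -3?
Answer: 30090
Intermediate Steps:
J(y) = -3 + y**2 (J(y) = y*y - 3 = y**2 - 3 = -3 + y**2)
P = 80
S(k, I) = 80 + I (S(k, I) = I + 80 = 80 + I)
S(53 - T(2), 84) + J(-173) = (80 + 84) + (-3 + (-173)**2) = 164 + (-3 + 29929) = 164 + 29926 = 30090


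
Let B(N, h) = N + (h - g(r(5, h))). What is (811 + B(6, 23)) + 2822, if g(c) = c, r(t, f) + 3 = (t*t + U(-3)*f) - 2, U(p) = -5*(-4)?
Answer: 3182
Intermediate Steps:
U(p) = 20
r(t, f) = -5 + t² + 20*f (r(t, f) = -3 + ((t*t + 20*f) - 2) = -3 + ((t² + 20*f) - 2) = -3 + (-2 + t² + 20*f) = -5 + t² + 20*f)
B(N, h) = -20 + N - 19*h (B(N, h) = N + (h - (-5 + 5² + 20*h)) = N + (h - (-5 + 25 + 20*h)) = N + (h - (20 + 20*h)) = N + (h + (-20 - 20*h)) = N + (-20 - 19*h) = -20 + N - 19*h)
(811 + B(6, 23)) + 2822 = (811 + (-20 + 6 - 19*23)) + 2822 = (811 + (-20 + 6 - 437)) + 2822 = (811 - 451) + 2822 = 360 + 2822 = 3182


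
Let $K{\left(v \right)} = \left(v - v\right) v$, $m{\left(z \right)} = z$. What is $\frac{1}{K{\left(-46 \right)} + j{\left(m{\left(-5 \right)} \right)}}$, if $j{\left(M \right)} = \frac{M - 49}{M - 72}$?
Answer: $\frac{77}{54} \approx 1.4259$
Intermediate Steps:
$j{\left(M \right)} = \frac{-49 + M}{-72 + M}$
$K{\left(v \right)} = 0$ ($K{\left(v \right)} = 0 v = 0$)
$\frac{1}{K{\left(-46 \right)} + j{\left(m{\left(-5 \right)} \right)}} = \frac{1}{0 + \frac{-49 - 5}{-72 - 5}} = \frac{1}{0 + \frac{1}{-77} \left(-54\right)} = \frac{1}{0 - - \frac{54}{77}} = \frac{1}{0 + \frac{54}{77}} = \frac{1}{\frac{54}{77}} = \frac{77}{54}$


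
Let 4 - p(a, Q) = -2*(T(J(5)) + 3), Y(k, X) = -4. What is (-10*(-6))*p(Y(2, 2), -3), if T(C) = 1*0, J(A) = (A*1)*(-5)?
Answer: 600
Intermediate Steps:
J(A) = -5*A (J(A) = A*(-5) = -5*A)
T(C) = 0
p(a, Q) = 10 (p(a, Q) = 4 - (-2)*(0 + 3) = 4 - (-2)*3 = 4 - 1*(-6) = 4 + 6 = 10)
(-10*(-6))*p(Y(2, 2), -3) = -10*(-6)*10 = -1*(-60)*10 = 60*10 = 600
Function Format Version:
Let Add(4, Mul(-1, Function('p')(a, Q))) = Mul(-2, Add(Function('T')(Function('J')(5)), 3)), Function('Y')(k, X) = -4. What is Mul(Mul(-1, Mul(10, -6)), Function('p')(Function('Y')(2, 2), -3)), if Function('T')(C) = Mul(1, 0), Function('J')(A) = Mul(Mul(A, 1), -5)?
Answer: 600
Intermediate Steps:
Function('J')(A) = Mul(-5, A) (Function('J')(A) = Mul(A, -5) = Mul(-5, A))
Function('T')(C) = 0
Function('p')(a, Q) = 10 (Function('p')(a, Q) = Add(4, Mul(-1, Mul(-2, Add(0, 3)))) = Add(4, Mul(-1, Mul(-2, 3))) = Add(4, Mul(-1, -6)) = Add(4, 6) = 10)
Mul(Mul(-1, Mul(10, -6)), Function('p')(Function('Y')(2, 2), -3)) = Mul(Mul(-1, Mul(10, -6)), 10) = Mul(Mul(-1, -60), 10) = Mul(60, 10) = 600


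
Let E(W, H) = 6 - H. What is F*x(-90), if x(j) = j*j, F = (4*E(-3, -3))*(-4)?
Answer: -1166400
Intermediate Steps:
F = -144 (F = (4*(6 - 1*(-3)))*(-4) = (4*(6 + 3))*(-4) = (4*9)*(-4) = 36*(-4) = -144)
x(j) = j**2
F*x(-90) = -144*(-90)**2 = -144*8100 = -1166400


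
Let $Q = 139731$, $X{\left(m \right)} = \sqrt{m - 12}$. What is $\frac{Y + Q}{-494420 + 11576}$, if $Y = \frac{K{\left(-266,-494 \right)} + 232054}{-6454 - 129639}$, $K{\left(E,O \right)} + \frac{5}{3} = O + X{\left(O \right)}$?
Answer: $- \frac{28524269137}{98567532738} + \frac{i \sqrt{506}}{65711688492} \approx -0.28939 + 3.4232 \cdot 10^{-10} i$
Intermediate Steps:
$X{\left(m \right)} = \sqrt{-12 + m}$
$K{\left(E,O \right)} = - \frac{5}{3} + O + \sqrt{-12 + O}$ ($K{\left(E,O \right)} = - \frac{5}{3} + \left(O + \sqrt{-12 + O}\right) = - \frac{5}{3} + O + \sqrt{-12 + O}$)
$Y = - \frac{694675}{408279} - \frac{i \sqrt{506}}{136093}$ ($Y = \frac{\left(- \frac{5}{3} - 494 + \sqrt{-12 - 494}\right) + 232054}{-6454 - 129639} = \frac{\left(- \frac{5}{3} - 494 + \sqrt{-506}\right) + 232054}{-136093} = \left(\left(- \frac{5}{3} - 494 + i \sqrt{506}\right) + 232054\right) \left(- \frac{1}{136093}\right) = \left(\left(- \frac{1487}{3} + i \sqrt{506}\right) + 232054\right) \left(- \frac{1}{136093}\right) = \left(\frac{694675}{3} + i \sqrt{506}\right) \left(- \frac{1}{136093}\right) = - \frac{694675}{408279} - \frac{i \sqrt{506}}{136093} \approx -1.7015 - 0.00016529 i$)
$\frac{Y + Q}{-494420 + 11576} = \frac{\left(- \frac{694675}{408279} - \frac{i \sqrt{506}}{136093}\right) + 139731}{-494420 + 11576} = \frac{\frac{57048538274}{408279} - \frac{i \sqrt{506}}{136093}}{-482844} = \left(\frac{57048538274}{408279} - \frac{i \sqrt{506}}{136093}\right) \left(- \frac{1}{482844}\right) = - \frac{28524269137}{98567532738} + \frac{i \sqrt{506}}{65711688492}$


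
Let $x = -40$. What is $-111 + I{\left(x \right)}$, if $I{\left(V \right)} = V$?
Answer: $-151$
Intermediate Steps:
$-111 + I{\left(x \right)} = -111 - 40 = -151$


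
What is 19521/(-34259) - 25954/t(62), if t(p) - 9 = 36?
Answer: -890036531/1541655 ≈ -577.33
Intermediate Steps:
t(p) = 45 (t(p) = 9 + 36 = 45)
19521/(-34259) - 25954/t(62) = 19521/(-34259) - 25954/45 = 19521*(-1/34259) - 25954*1/45 = -19521/34259 - 25954/45 = -890036531/1541655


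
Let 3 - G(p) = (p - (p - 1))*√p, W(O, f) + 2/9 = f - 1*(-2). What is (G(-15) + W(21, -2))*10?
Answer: 250/9 - 10*I*√15 ≈ 27.778 - 38.73*I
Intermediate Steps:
W(O, f) = 16/9 + f (W(O, f) = -2/9 + (f - 1*(-2)) = -2/9 + (f + 2) = -2/9 + (2 + f) = 16/9 + f)
G(p) = 3 - √p (G(p) = 3 - (p - (p - 1))*√p = 3 - (p - (-1 + p))*√p = 3 - (p + (1 - p))*√p = 3 - √p)
(G(-15) + W(21, -2))*10 = ((3 - √(-15)) + (16/9 - 2))*10 = ((3 - I*√15) - 2/9)*10 = (25/9 - I*√15)*10 = 250/9 - 10*I*√15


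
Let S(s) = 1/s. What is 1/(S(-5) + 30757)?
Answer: 5/153784 ≈ 3.2513e-5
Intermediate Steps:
1/(S(-5) + 30757) = 1/(1/(-5) + 30757) = 1/(-⅕ + 30757) = 1/(153784/5) = 5/153784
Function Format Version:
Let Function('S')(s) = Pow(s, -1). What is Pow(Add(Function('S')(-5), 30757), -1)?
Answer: Rational(5, 153784) ≈ 3.2513e-5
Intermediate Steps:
Pow(Add(Function('S')(-5), 30757), -1) = Pow(Add(Pow(-5, -1), 30757), -1) = Pow(Add(Rational(-1, 5), 30757), -1) = Pow(Rational(153784, 5), -1) = Rational(5, 153784)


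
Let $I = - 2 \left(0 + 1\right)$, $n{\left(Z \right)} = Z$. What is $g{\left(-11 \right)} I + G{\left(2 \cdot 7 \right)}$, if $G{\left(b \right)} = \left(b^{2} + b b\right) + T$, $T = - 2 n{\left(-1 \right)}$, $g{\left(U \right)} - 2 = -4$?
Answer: $398$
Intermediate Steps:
$g{\left(U \right)} = -2$ ($g{\left(U \right)} = 2 - 4 = -2$)
$I = -2$ ($I = \left(-2\right) 1 = -2$)
$T = 2$ ($T = \left(-2\right) \left(-1\right) = 2$)
$G{\left(b \right)} = 2 + 2 b^{2}$ ($G{\left(b \right)} = \left(b^{2} + b b\right) + 2 = \left(b^{2} + b^{2}\right) + 2 = 2 b^{2} + 2 = 2 + 2 b^{2}$)
$g{\left(-11 \right)} I + G{\left(2 \cdot 7 \right)} = \left(-2\right) \left(-2\right) + \left(2 + 2 \left(2 \cdot 7\right)^{2}\right) = 4 + \left(2 + 2 \cdot 14^{2}\right) = 4 + \left(2 + 2 \cdot 196\right) = 4 + \left(2 + 392\right) = 4 + 394 = 398$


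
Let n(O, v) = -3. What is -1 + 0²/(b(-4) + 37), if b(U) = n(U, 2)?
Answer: -1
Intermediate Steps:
b(U) = -3
-1 + 0²/(b(-4) + 37) = -1 + 0²/(-3 + 37) = -1 + 0/34 = -1 + 0*(1/34) = -1 + 0 = -1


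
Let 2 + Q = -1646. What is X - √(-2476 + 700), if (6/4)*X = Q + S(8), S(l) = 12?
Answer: -3272/3 - 4*I*√111 ≈ -1090.7 - 42.143*I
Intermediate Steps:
Q = -1648 (Q = -2 - 1646 = -1648)
X = -3272/3 (X = 2*(-1648 + 12)/3 = (⅔)*(-1636) = -3272/3 ≈ -1090.7)
X - √(-2476 + 700) = -3272/3 - √(-2476 + 700) = -3272/3 - √(-1776) = -3272/3 - 4*I*√111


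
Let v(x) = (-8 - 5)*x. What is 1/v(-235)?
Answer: 1/3055 ≈ 0.00032733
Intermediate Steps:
v(x) = -13*x
1/v(-235) = 1/(-13*(-235)) = 1/3055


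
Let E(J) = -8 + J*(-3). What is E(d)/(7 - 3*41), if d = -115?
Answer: -337/116 ≈ -2.9052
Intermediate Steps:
E(J) = -8 - 3*J
E(d)/(7 - 3*41) = (-8 - 3*(-115))/(7 - 3*41) = (-8 + 345)/(7 - 123) = 337/(-116) = 337*(-1/116) = -337/116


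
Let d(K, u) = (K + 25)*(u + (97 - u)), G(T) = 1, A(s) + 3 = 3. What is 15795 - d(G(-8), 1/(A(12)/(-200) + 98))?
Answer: 13273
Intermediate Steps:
A(s) = 0 (A(s) = -3 + 3 = 0)
d(K, u) = 2425 + 97*K (d(K, u) = (25 + K)*97 = 2425 + 97*K)
15795 - d(G(-8), 1/(A(12)/(-200) + 98)) = 15795 - (2425 + 97*1) = 15795 - (2425 + 97) = 15795 - 1*2522 = 15795 - 2522 = 13273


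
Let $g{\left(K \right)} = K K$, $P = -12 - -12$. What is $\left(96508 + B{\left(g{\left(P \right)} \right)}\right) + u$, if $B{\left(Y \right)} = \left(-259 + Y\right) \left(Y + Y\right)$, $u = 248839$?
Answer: $345347$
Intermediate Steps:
$P = 0$ ($P = -12 + 12 = 0$)
$g{\left(K \right)} = K^{2}$
$B{\left(Y \right)} = 2 Y \left(-259 + Y\right)$ ($B{\left(Y \right)} = \left(-259 + Y\right) 2 Y = 2 Y \left(-259 + Y\right)$)
$\left(96508 + B{\left(g{\left(P \right)} \right)}\right) + u = \left(96508 + 2 \cdot 0^{2} \left(-259 + 0^{2}\right)\right) + 248839 = \left(96508 + 2 \cdot 0 \left(-259 + 0\right)\right) + 248839 = \left(96508 + 2 \cdot 0 \left(-259\right)\right) + 248839 = \left(96508 + 0\right) + 248839 = 96508 + 248839 = 345347$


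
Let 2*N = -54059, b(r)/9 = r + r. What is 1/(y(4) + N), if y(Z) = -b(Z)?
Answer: -2/54203 ≈ -3.6898e-5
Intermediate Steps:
b(r) = 18*r (b(r) = 9*(r + r) = 9*(2*r) = 18*r)
N = -54059/2 (N = (½)*(-54059) = -54059/2 ≈ -27030.)
y(Z) = -18*Z
1/(y(4) + N) = 1/(-18*4 - 54059/2) = 1/(-72 - 54059/2) = 1/(-54203/2) = -2/54203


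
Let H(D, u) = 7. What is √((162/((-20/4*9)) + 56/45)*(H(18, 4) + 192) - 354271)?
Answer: I*√79816445/15 ≈ 595.6*I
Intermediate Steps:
√((162/((-20/4*9)) + 56/45)*(H(18, 4) + 192) - 354271) = √((162/((-20/4*9)) + 56/45)*(7 + 192) - 354271) = √((162/((-20*¼*9)) + 56*(1/45))*199 - 354271) = √((162/((-5*9)) + 56/45)*199 - 354271) = √((162/(-45) + 56/45)*199 - 354271) = √((162*(-1/45) + 56/45)*199 - 354271) = √((-18/5 + 56/45)*199 - 354271) = √(-106/45*199 - 354271) = √(-21094/45 - 354271) = √(-15963289/45) = I*√79816445/15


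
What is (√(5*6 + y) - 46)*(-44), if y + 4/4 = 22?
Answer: 2024 - 44*√51 ≈ 1709.8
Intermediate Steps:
y = 21 (y = -1 + 22 = 21)
(√(5*6 + y) - 46)*(-44) = (√(5*6 + 21) - 46)*(-44) = (√(30 + 21) - 46)*(-44) = (√51 - 46)*(-44) = (-46 + √51)*(-44) = 2024 - 44*√51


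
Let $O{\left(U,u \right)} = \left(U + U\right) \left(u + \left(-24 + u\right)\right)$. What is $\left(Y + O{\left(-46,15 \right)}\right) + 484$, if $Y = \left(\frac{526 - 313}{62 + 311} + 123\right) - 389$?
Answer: $- \frac{124369}{373} \approx -333.43$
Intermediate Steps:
$O{\left(U,u \right)} = 2 U \left(-24 + 2 u\right)$
$Y = - \frac{99005}{373}$ ($Y = \left(\frac{213}{373} + 123\right) - 389 = \frac{46092}{373} - 389 = - \frac{99005}{373} \approx -265.43$)
$\left(Y + O{\left(-46,15 \right)}\right) + 484 = \left(- \frac{99005}{373} + 4 \left(-46\right) \left(-12 + 15\right)\right) + 484 = \left(- \frac{99005}{373} + 4 \left(-46\right) 3\right) + 484 = \left(- \frac{99005}{373} - 552\right) + 484 = - \frac{304901}{373} + 484 = - \frac{124369}{373}$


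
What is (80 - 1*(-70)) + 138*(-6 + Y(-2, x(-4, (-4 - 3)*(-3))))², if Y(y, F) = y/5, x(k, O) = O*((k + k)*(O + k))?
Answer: 145062/25 ≈ 5802.5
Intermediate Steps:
x(k, O) = 2*O*k*(O + k) (x(k, O) = O*((2*k)*(O + k)) = O*(2*k*(O + k)) = 2*O*k*(O + k))
Y(y, F) = y/5 (Y(y, F) = y*(⅕) = y/5)
(80 - 1*(-70)) + 138*(-6 + Y(-2, x(-4, (-4 - 3)*(-3))))² = (80 - 1*(-70)) + 138*(-6 + (⅕)*(-2))² = (80 + 70) + 138*(-6 - ⅖)² = 150 + 138*(-32/5)² = 150 + 138*(1024/25) = 150 + 141312/25 = 145062/25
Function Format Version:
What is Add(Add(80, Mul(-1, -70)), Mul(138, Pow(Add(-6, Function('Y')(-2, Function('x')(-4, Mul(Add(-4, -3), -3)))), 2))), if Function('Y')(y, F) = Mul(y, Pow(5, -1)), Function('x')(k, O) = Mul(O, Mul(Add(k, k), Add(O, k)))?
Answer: Rational(145062, 25) ≈ 5802.5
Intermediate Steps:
Function('x')(k, O) = Mul(2, O, k, Add(O, k)) (Function('x')(k, O) = Mul(O, Mul(Mul(2, k), Add(O, k))) = Mul(O, Mul(2, k, Add(O, k))) = Mul(2, O, k, Add(O, k)))
Function('Y')(y, F) = Mul(Rational(1, 5), y) (Function('Y')(y, F) = Mul(y, Rational(1, 5)) = Mul(Rational(1, 5), y))
Add(Add(80, Mul(-1, -70)), Mul(138, Pow(Add(-6, Function('Y')(-2, Function('x')(-4, Mul(Add(-4, -3), -3)))), 2))) = Add(Add(80, Mul(-1, -70)), Mul(138, Pow(Add(-6, Mul(Rational(1, 5), -2)), 2))) = Add(Add(80, 70), Mul(138, Pow(Add(-6, Rational(-2, 5)), 2))) = Add(150, Mul(138, Pow(Rational(-32, 5), 2))) = Add(150, Mul(138, Rational(1024, 25))) = Add(150, Rational(141312, 25)) = Rational(145062, 25)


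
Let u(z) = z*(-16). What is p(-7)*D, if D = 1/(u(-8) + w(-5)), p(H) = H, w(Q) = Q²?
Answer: -7/153 ≈ -0.045752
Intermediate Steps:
u(z) = -16*z
D = 1/153 (D = 1/(-16*(-8) + (-5)²) = 1/(128 + 25) = 1/153 ≈ 0.0065359)
p(-7)*D = -7*1/153 = -7/153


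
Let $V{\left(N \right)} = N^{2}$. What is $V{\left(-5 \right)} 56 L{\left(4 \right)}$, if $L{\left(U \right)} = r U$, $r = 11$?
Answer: $61600$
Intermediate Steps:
$L{\left(U \right)} = 11 U$
$V{\left(-5 \right)} 56 L{\left(4 \right)} = \left(-5\right)^{2} \cdot 56 \cdot 11 \cdot 4 = 25 \cdot 56 \cdot 44 = 1400 \cdot 44 = 61600$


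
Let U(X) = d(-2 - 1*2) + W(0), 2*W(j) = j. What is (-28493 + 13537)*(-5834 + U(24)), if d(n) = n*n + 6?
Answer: 86924272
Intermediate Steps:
d(n) = 6 + n² (d(n) = n² + 6 = 6 + n²)
W(j) = j/2
U(X) = 22 (U(X) = (6 + (-2 - 1*2)²) + (½)*0 = (6 + (-2 - 2)²) + 0 = (6 + (-4)²) + 0 = (6 + 16) + 0 = 22 + 0 = 22)
(-28493 + 13537)*(-5834 + U(24)) = (-28493 + 13537)*(-5834 + 22) = -14956*(-5812) = 86924272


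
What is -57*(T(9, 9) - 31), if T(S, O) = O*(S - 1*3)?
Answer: -1311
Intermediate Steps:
T(S, O) = O*(-3 + S) (T(S, O) = O*(S - 3) = O*(-3 + S))
-57*(T(9, 9) - 31) = -57*(9*(-3 + 9) - 31) = -57*(9*6 - 31) = -57*(54 - 31) = -57*23 = -1311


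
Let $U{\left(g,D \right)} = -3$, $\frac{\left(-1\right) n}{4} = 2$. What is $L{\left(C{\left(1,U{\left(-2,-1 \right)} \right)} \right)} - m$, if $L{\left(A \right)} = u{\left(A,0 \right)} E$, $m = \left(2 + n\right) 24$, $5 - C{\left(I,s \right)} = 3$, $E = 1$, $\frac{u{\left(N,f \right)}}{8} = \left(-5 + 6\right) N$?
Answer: $160$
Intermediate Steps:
$n = -8$ ($n = \left(-4\right) 2 = -8$)
$u{\left(N,f \right)} = 8 N$ ($u{\left(N,f \right)} = 8 \left(-5 + 6\right) N = 8 \cdot 1 N = 8 N$)
$C{\left(I,s \right)} = 2$ ($C{\left(I,s \right)} = 5 - 3 = 2$)
$m = -144$ ($m = \left(2 - 8\right) 24 = \left(-6\right) 24 = -144$)
$L{\left(A \right)} = 8 A$ ($L{\left(A \right)} = 8 A 1 = 8 A$)
$L{\left(C{\left(1,U{\left(-2,-1 \right)} \right)} \right)} - m = 8 \cdot 2 - -144 = 16 + 144 = 160$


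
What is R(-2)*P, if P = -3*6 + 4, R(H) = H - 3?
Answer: 70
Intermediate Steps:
R(H) = -3 + H
P = -14 (P = -18 + 4 = -14)
R(-2)*P = (-3 - 2)*(-14) = -5*(-14) = 70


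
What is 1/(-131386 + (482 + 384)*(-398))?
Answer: -1/476054 ≈ -2.1006e-6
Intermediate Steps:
1/(-131386 + (482 + 384)*(-398)) = 1/(-131386 + 866*(-398)) = 1/(-131386 - 344668) = 1/(-476054) = -1/476054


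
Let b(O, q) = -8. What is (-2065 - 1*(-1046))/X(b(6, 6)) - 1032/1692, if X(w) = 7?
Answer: -144281/987 ≈ -146.18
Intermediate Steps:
(-2065 - 1*(-1046))/X(b(6, 6)) - 1032/1692 = (-2065 - 1*(-1046))/7 - 1032/1692 = (-2065 + 1046)*(⅐) - 1032*1/1692 = -1019*⅐ - 86/141 = -1019/7 - 86/141 = -144281/987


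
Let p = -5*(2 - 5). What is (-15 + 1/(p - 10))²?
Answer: 5476/25 ≈ 219.04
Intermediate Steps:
p = 15 (p = -5*(-3) = 15)
(-15 + 1/(p - 10))² = (-15 + 1/(15 - 10))² = (-15 + 1/5)² = (-15 + ⅕)² = (-74/5)² = 5476/25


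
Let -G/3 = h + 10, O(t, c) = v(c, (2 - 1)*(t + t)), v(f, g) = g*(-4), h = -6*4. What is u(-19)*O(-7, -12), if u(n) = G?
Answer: 2352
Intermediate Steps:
h = -24
v(f, g) = -4*g
O(t, c) = -8*t (O(t, c) = -4*(2 - 1)*(t + t) = -4*2*t = -8*t)
G = 42 (G = -3*(-24 + 10) = -3*(-14) = 42)
u(n) = 42
u(-19)*O(-7, -12) = 42*(-8*(-7)) = 42*56 = 2352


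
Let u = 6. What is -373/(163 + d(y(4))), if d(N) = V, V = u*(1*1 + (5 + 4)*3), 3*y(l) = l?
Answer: -373/331 ≈ -1.1269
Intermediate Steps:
y(l) = l/3
V = 168 (V = 6*(1*1 + (5 + 4)*3) = 6*(1 + 9*3) = 6*(1 + 27) = 6*28 = 168)
d(N) = 168
-373/(163 + d(y(4))) = -373/(163 + 168) = -373/331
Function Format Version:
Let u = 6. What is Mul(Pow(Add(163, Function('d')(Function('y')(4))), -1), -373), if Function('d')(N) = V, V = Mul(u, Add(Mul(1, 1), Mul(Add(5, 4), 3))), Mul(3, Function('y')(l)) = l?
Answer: Rational(-373, 331) ≈ -1.1269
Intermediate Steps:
Function('y')(l) = Mul(Rational(1, 3), l)
V = 168 (V = Mul(6, Add(Mul(1, 1), Mul(Add(5, 4), 3))) = Mul(6, Add(1, Mul(9, 3))) = Mul(6, Add(1, 27)) = Mul(6, 28) = 168)
Function('d')(N) = 168
Mul(Pow(Add(163, Function('d')(Function('y')(4))), -1), -373) = Mul(Pow(Add(163, 168), -1), -373) = Mul(Pow(331, -1), -373) = Mul(Rational(1, 331), -373) = Rational(-373, 331)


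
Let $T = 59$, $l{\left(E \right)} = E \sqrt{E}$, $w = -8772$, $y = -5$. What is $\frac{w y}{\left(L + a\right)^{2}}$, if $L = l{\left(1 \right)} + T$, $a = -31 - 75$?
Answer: $\frac{10965}{529} \approx 20.728$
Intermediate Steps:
$a = -106$
$l{\left(E \right)} = E^{\frac{3}{2}}$
$L = 60$ ($L = 1^{\frac{3}{2}} + 59 = 1 + 59 = 60$)
$\frac{w y}{\left(L + a\right)^{2}} = \frac{\left(-8772\right) \left(-5\right)}{\left(60 - 106\right)^{2}} = \frac{43860}{\left(-46\right)^{2}} = \frac{43860}{2116} = 43860 \cdot \frac{1}{2116} = \frac{10965}{529}$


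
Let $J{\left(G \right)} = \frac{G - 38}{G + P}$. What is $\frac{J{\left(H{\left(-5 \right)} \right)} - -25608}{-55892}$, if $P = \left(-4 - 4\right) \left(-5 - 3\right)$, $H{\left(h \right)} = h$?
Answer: $- \frac{1510829}{3297628} \approx -0.45816$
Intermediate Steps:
$P = 64$ ($P = \left(-8\right) \left(-8\right) = 64$)
$J{\left(G \right)} = \frac{-38 + G}{64 + G}$ ($J{\left(G \right)} = \frac{G - 38}{G + 64} = \frac{-38 + G}{64 + G}$)
$\frac{J{\left(H{\left(-5 \right)} \right)} - -25608}{-55892} = \frac{\frac{-38 - 5}{64 - 5} - -25608}{-55892} = \left(\frac{1}{59} \left(-43\right) + 25608\right) \left(- \frac{1}{55892}\right) = \left(- \frac{43}{59} + 25608\right) \left(- \frac{1}{55892}\right) = \frac{1510829}{59} \left(- \frac{1}{55892}\right) = - \frac{1510829}{3297628}$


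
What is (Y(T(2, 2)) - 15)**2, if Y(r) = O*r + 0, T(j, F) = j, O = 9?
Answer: 9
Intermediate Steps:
Y(r) = 9*r (Y(r) = 9*r + 0 = 9*r)
(Y(T(2, 2)) - 15)**2 = (9*2 - 15)**2 = (18 - 15)**2 = 3**2 = 9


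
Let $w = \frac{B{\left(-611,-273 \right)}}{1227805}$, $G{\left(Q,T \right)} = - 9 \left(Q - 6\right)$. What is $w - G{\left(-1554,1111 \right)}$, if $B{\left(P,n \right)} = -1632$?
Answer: $- \frac{17238383832}{1227805} \approx -14040.0$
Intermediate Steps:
$G{\left(Q,T \right)} = 54 - 9 Q$ ($G{\left(Q,T \right)} = - 9 \left(-6 + Q\right) = 54 - 9 Q$)
$w = - \frac{1632}{1227805} \approx -0.0013292$
$w - G{\left(-1554,1111 \right)} = - \frac{1632}{1227805} - \left(54 - -13986\right) = - \frac{1632}{1227805} - \left(54 + 13986\right) = - \frac{1632}{1227805} - 14040 = - \frac{17238383832}{1227805}$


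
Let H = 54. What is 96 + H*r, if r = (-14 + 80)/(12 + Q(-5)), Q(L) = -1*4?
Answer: 1083/2 ≈ 541.50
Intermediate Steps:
Q(L) = -4
r = 33/4 (r = (-14 + 80)/(12 - 4) = 66/8 = 66*(1/8) = 33/4 ≈ 8.2500)
96 + H*r = 96 + 54*(33/4) = 96 + 891/2 = 1083/2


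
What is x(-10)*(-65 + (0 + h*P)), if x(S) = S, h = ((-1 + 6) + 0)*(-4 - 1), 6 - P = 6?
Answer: 650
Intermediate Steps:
P = 0 (P = 6 - 1*6 = 6 - 6 = 0)
h = -25 (h = (5 + 0)*(-5) = 5*(-5) = -25)
x(-10)*(-65 + (0 + h*P)) = -10*(-65 + (0 - 25*0)) = -10*(-65 + (0 + 0)) = -10*(-65 + 0) = -10*(-65) = 650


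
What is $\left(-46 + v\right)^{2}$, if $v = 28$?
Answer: $324$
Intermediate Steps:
$\left(-46 + v\right)^{2} = \left(-46 + 28\right)^{2} = \left(-18\right)^{2} = 324$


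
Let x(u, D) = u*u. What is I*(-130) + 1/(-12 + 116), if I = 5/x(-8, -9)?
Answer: -4221/416 ≈ -10.147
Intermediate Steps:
x(u, D) = u²
I = 5/64 (I = 5/((-8)²) = 5/64 ≈ 0.078125)
I*(-130) + 1/(-12 + 116) = (5/64)*(-130) + 1/(-12 + 116) = -325/32 + 1/104 = -4221/416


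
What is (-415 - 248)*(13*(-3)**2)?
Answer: -77571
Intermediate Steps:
(-415 - 248)*(13*(-3)**2) = -8619*9 = -663*117 = -77571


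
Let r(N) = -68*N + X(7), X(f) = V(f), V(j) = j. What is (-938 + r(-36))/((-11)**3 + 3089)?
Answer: 1517/1758 ≈ 0.86291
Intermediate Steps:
X(f) = f
r(N) = 7 - 68*N (r(N) = -68*N + 7 = 7 - 68*N)
(-938 + r(-36))/((-11)**3 + 3089) = (-938 + (7 - 68*(-36)))/((-11)**3 + 3089) = (-938 + (7 + 2448))/(-1331 + 3089) = (-938 + 2455)/1758 = 1517*(1/1758) = 1517/1758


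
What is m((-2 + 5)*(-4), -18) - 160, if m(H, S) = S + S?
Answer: -196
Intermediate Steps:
m(H, S) = 2*S
m((-2 + 5)*(-4), -18) - 160 = 2*(-18) - 160 = -36 - 160 = -196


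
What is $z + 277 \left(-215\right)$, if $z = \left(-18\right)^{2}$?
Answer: $-59231$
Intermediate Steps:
$z = 324$
$z + 277 \left(-215\right) = 324 + 277 \left(-215\right) = 324 - 59555 = -59231$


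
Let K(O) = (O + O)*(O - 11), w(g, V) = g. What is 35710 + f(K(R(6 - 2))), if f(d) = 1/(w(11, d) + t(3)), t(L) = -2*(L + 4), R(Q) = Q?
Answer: 107129/3 ≈ 35710.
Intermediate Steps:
K(O) = 2*O*(-11 + O) (K(O) = (2*O)*(-11 + O) = 2*O*(-11 + O))
t(L) = -8 - 2*L (t(L) = -2*(4 + L) = -8 - 2*L)
f(d) = -⅓ (f(d) = 1/(11 + (-8 - 2*3)) = 1/(11 + (-8 - 6)) = 1/(11 - 14) = 1/(-3) = -⅓)
35710 + f(K(R(6 - 2))) = 35710 - ⅓ = 107129/3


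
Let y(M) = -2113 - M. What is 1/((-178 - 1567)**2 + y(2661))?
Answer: 1/3040251 ≈ 3.2892e-7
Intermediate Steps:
1/((-178 - 1567)**2 + y(2661)) = 1/((-178 - 1567)**2 + (-2113 - 1*2661)) = 1/((-1745)**2 + (-2113 - 2661)) = 1/(3045025 - 4774) = 1/3040251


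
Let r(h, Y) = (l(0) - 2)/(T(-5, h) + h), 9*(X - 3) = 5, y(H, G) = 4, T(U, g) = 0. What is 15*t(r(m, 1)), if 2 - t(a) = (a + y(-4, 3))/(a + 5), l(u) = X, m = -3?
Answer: 2220/121 ≈ 18.347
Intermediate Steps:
X = 32/9 (X = 3 + (1/9)*5 = 3 + 5/9 = 32/9 ≈ 3.5556)
l(u) = 32/9
r(h, Y) = 14/(9*h) (r(h, Y) = (32/9 - 2)/(0 + h) = 14/(9*h))
t(a) = 2 - (4 + a)/(5 + a) (t(a) = 2 - (a + 4)/(a + 5) = 2 - (4 + a)/(5 + a))
15*t(r(m, 1)) = 15*((6 + (14/9)/(-3))/(5 + (14/9)/(-3))) = 15*((6 + (14/9)*(-1/3))/(5 + (14/9)*(-1/3))) = 15*((6 - 14/27)/(5 - 14/27)) = 15*((148/27)/(121/27)) = 15*((27/121)*(148/27)) = 15*(148/121) = 2220/121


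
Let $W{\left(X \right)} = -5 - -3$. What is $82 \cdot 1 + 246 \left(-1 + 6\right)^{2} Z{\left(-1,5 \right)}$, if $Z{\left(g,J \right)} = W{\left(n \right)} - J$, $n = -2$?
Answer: $-42968$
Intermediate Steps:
$W{\left(X \right)} = -2$ ($W{\left(X \right)} = -5 + 3 = -2$)
$Z{\left(g,J \right)} = -2 - J$
$82 \cdot 1 + 246 \left(-1 + 6\right)^{2} Z{\left(-1,5 \right)} = 82 \cdot 1 + 246 \left(-1 + 6\right)^{2} \left(-2 - 5\right) = 82 + 246 \cdot 5^{2} \left(-2 - 5\right) = 82 + 246 \cdot 25 \left(-7\right) = 82 + 246 \left(-175\right) = 82 - 43050 = -42968$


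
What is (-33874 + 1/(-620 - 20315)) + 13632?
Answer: -423766271/20935 ≈ -20242.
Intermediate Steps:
(-33874 + 1/(-620 - 20315)) + 13632 = (-33874 + 1/(-20935)) + 13632 = (-33874 - 1/20935) + 13632 = -709152191/20935 + 13632 = -423766271/20935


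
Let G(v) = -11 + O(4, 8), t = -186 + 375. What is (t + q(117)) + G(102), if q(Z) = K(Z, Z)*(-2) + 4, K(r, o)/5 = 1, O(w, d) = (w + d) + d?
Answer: 192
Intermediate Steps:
O(w, d) = w + 2*d (O(w, d) = (d + w) + d = w + 2*d)
t = 189
K(r, o) = 5 (K(r, o) = 5*1 = 5)
G(v) = 9 (G(v) = -11 + (4 + 2*8) = -11 + (4 + 16) = -11 + 20 = 9)
q(Z) = -6 (q(Z) = 5*(-2) + 4 = -10 + 4 = -6)
(t + q(117)) + G(102) = (189 - 6) + 9 = 183 + 9 = 192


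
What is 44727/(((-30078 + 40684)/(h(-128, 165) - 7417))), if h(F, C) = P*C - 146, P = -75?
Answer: -445883463/5303 ≈ -84081.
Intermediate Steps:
h(F, C) = -146 - 75*C (h(F, C) = -75*C - 146 = -146 - 75*C)
44727/(((-30078 + 40684)/(h(-128, 165) - 7417))) = 44727/(((-30078 + 40684)/((-146 - 75*165) - 7417))) = 44727/((10606/((-146 - 12375) - 7417))) = 44727/((10606/(-12521 - 7417))) = 44727/((10606/(-19938))) = 44727/((10606*(-1/19938))) = 44727/(-5303/9969) = 44727*(-9969/5303) = -445883463/5303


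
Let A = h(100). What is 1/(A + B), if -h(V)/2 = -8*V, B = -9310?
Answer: -1/7710 ≈ -0.00012970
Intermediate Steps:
h(V) = 16*V (h(V) = -(-16)*V = 16*V)
A = 1600 (A = 16*100 = 1600)
1/(A + B) = 1/(1600 - 9310) = 1/(-7710) = -1/7710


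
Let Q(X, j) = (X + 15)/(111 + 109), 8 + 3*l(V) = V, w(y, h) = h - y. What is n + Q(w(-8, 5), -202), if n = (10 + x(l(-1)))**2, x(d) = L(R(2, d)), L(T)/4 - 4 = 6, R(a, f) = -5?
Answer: 137507/55 ≈ 2500.1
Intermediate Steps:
l(V) = -8/3 + V/3
L(T) = 40 (L(T) = 16 + 4*6 = 16 + 24 = 40)
x(d) = 40
Q(X, j) = 3/44 + X/220 (Q(X, j) = (15 + X)/220 = (15 + X)*(1/220) = 3/44 + X/220)
n = 2500 (n = (10 + 40)**2 = 50**2 = 2500)
n + Q(w(-8, 5), -202) = 2500 + (3/44 + (5 - 1*(-8))/220) = 2500 + (3/44 + (5 + 8)/220) = 2500 + (3/44 + (1/220)*13) = 2500 + (3/44 + 13/220) = 2500 + 7/55 = 137507/55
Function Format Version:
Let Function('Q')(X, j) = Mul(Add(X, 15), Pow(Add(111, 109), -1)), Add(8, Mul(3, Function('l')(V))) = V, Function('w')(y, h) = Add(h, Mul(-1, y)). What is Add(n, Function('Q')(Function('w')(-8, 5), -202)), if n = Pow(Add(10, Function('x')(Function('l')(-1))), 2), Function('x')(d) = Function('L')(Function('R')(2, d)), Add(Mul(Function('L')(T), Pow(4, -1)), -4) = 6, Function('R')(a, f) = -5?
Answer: Rational(137507, 55) ≈ 2500.1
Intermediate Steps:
Function('l')(V) = Add(Rational(-8, 3), Mul(Rational(1, 3), V))
Function('L')(T) = 40 (Function('L')(T) = Add(16, Mul(4, 6)) = Add(16, 24) = 40)
Function('x')(d) = 40
Function('Q')(X, j) = Add(Rational(3, 44), Mul(Rational(1, 220), X)) (Function('Q')(X, j) = Mul(Add(15, X), Pow(220, -1)) = Mul(Add(15, X), Rational(1, 220)) = Add(Rational(3, 44), Mul(Rational(1, 220), X)))
n = 2500 (n = Pow(Add(10, 40), 2) = Pow(50, 2) = 2500)
Add(n, Function('Q')(Function('w')(-8, 5), -202)) = Add(2500, Add(Rational(3, 44), Mul(Rational(1, 220), Add(5, Mul(-1, -8))))) = Add(2500, Add(Rational(3, 44), Mul(Rational(1, 220), Add(5, 8)))) = Add(2500, Add(Rational(3, 44), Mul(Rational(1, 220), 13))) = Add(2500, Add(Rational(3, 44), Rational(13, 220))) = Add(2500, Rational(7, 55)) = Rational(137507, 55)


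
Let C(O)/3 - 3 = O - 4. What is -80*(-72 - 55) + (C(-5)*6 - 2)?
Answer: 10050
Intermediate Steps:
C(O) = -3 + 3*O (C(O) = 9 + 3*(O - 4) = 9 + 3*(-4 + O) = 9 + (-12 + 3*O) = -3 + 3*O)
-80*(-72 - 55) + (C(-5)*6 - 2) = -80*(-72 - 55) + ((-3 + 3*(-5))*6 - 2) = -80*(-127) + ((-3 - 15)*6 - 2) = 10160 + (-18*6 - 2) = 10160 + (-108 - 2) = 10160 - 110 = 10050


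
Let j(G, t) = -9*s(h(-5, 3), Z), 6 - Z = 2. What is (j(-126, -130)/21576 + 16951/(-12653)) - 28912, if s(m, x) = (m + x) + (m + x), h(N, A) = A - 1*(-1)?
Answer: -328890673731/11375047 ≈ -28913.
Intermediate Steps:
h(N, A) = 1 + A (h(N, A) = A + 1 = 1 + A)
Z = 4 (Z = 6 - 1*2 = 6 - 2 = 4)
s(m, x) = 2*m + 2*x
j(G, t) = -144 (j(G, t) = -9*(2*(1 + 3) + 2*4) = -9*(2*4 + 8) = -9*(8 + 8) = -9*16 = -144)
(j(-126, -130)/21576 + 16951/(-12653)) - 28912 = (-144/21576 + 16951/(-12653)) - 28912 = (-144*1/21576 + 16951*(-1/12653)) - 28912 = (-6/899 - 16951/12653) - 28912 = -15314867/11375047 - 28912 = -328890673731/11375047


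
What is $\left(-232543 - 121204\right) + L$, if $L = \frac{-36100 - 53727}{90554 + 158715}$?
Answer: $- \frac{88178250770}{249269} \approx -3.5375 \cdot 10^{5}$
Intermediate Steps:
$L = - \frac{89827}{249269} \approx -0.36036$
$\left(-232543 - 121204\right) + L = \left(-232543 - 121204\right) - \frac{89827}{249269} = -353747 - \frac{89827}{249269} = - \frac{88178250770}{249269}$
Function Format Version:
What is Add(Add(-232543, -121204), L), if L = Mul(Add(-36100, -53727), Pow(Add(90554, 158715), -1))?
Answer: Rational(-88178250770, 249269) ≈ -3.5375e+5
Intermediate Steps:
L = Rational(-89827, 249269) (L = Mul(-89827, Pow(249269, -1)) = Mul(-89827, Rational(1, 249269)) = Rational(-89827, 249269) ≈ -0.36036)
Add(Add(-232543, -121204), L) = Add(Add(-232543, -121204), Rational(-89827, 249269)) = Add(-353747, Rational(-89827, 249269)) = Rational(-88178250770, 249269)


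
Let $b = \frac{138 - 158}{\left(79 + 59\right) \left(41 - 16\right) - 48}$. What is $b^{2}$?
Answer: $\frac{100}{2893401} \approx 3.4561 \cdot 10^{-5}$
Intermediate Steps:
$b = - \frac{10}{1701}$ ($b = - \frac{20}{138 \cdot 25 - 48} = - \frac{20}{3450 - 48} = - \frac{20}{3402} = \left(-20\right) \frac{1}{3402} = - \frac{10}{1701} \approx -0.0058789$)
$b^{2} = \left(- \frac{10}{1701}\right)^{2} = \frac{100}{2893401}$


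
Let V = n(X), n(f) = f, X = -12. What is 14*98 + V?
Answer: 1360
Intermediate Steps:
V = -12
14*98 + V = 14*98 - 12 = 1372 - 12 = 1360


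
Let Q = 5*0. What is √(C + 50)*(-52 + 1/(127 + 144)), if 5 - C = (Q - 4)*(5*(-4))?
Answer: -70455*I/271 ≈ -259.98*I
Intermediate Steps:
Q = 0
C = -75 (C = 5 - (0 - 4)*5*(-4) = 5 - (-4)*(-20) = 5 - 1*80 = 5 - 80 = -75)
√(C + 50)*(-52 + 1/(127 + 144)) = √(-75 + 50)*(-52 + 1/(127 + 144)) = √(-25)*(-52 + 1/271) = (5*I)*(-52 + 1/271) = (5*I)*(-14091/271) = -70455*I/271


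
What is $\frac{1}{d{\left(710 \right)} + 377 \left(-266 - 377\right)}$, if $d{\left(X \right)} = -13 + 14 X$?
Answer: $- \frac{1}{232484} \approx -4.3014 \cdot 10^{-6}$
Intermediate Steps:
$\frac{1}{d{\left(710 \right)} + 377 \left(-266 - 377\right)} = \frac{1}{\left(-13 + 14 \cdot 710\right) + 377 \left(-266 - 377\right)} = \frac{1}{\left(-13 + 9940\right) + 377 \left(-643\right)} = \frac{1}{9927 - 242411} = \frac{1}{-232484} = - \frac{1}{232484}$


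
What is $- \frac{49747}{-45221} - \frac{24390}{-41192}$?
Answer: $\frac{5815717}{3436796} \approx 1.6922$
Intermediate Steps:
$- \frac{49747}{-45221} - \frac{24390}{-41192} = \left(-49747\right) \left(- \frac{1}{45221}\right) - - \frac{45}{76} = \frac{49747}{45221} + \frac{45}{76} = \frac{5815717}{3436796}$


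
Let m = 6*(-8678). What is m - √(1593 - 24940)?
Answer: -52068 - I*√23347 ≈ -52068.0 - 152.8*I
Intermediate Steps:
m = -52068
m - √(1593 - 24940) = -52068 - √(1593 - 24940) = -52068 - √(-23347) = -52068 - I*√23347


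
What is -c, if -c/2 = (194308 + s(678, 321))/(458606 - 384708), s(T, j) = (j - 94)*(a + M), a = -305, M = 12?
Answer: 127797/36949 ≈ 3.4587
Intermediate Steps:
s(T, j) = 27542 - 293*j (s(T, j) = (j - 94)*(-305 + 12) = (-94 + j)*(-293) = 27542 - 293*j)
c = -127797/36949 (c = -2*(194308 + (27542 - 293*321))/(458606 - 384708) = -2*(194308 + (27542 - 94053))/73898 = -2*(194308 - 66511)/73898 = -255594/73898 = -2*127797/73898 = -127797/36949 ≈ -3.4587)
-c = -1*(-127797/36949) = 127797/36949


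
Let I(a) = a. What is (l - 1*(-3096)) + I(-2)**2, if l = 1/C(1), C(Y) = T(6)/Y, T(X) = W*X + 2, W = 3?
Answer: 62001/20 ≈ 3100.1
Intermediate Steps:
T(X) = 2 + 3*X (T(X) = 3*X + 2 = 2 + 3*X)
C(Y) = 20/Y (C(Y) = (2 + 3*6)/Y = (2 + 18)/Y = 20/Y)
l = 1/20 (l = 1/(20/1) = 1/(20*1) = 1/20 ≈ 0.050000)
(l - 1*(-3096)) + I(-2)**2 = (1/20 - 1*(-3096)) + (-2)**2 = (1/20 + 3096) + 4 = 61921/20 + 4 = 62001/20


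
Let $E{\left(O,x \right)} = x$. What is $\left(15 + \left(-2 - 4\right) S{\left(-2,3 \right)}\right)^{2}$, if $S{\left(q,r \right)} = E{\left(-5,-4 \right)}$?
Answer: $1521$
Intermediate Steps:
$S{\left(q,r \right)} = -4$
$\left(15 + \left(-2 - 4\right) S{\left(-2,3 \right)}\right)^{2} = \left(15 + \left(-2 - 4\right) \left(-4\right)\right)^{2} = \left(15 - -24\right)^{2} = \left(15 + 24\right)^{2} = 39^{2} = 1521$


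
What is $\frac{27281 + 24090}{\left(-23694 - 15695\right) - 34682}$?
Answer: $- \frac{51371}{74071} \approx -0.69354$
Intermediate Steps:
$\frac{27281 + 24090}{\left(-23694 - 15695\right) - 34682} = \frac{51371}{-39389 - 34682} = \frac{51371}{-74071} = 51371 \left(- \frac{1}{74071}\right) = - \frac{51371}{74071}$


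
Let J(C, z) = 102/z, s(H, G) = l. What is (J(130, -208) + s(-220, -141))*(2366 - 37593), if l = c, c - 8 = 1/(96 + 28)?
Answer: -853796799/3224 ≈ -2.6483e+5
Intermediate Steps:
c = 993/124 (c = 8 + 1/(96 + 28) = 8 + 1/124 = 993/124 ≈ 8.0081)
l = 993/124 ≈ 8.0081
s(H, G) = 993/124
(J(130, -208) + s(-220, -141))*(2366 - 37593) = (102/(-208) + 993/124)*(2366 - 37593) = (102*(-1/208) + 993/124)*(-35227) = (-51/104 + 993/124)*(-35227) = (24237/3224)*(-35227) = -853796799/3224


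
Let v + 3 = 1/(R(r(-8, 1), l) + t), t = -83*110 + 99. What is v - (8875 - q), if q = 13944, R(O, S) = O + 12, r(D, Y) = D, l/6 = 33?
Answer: 45730781/9027 ≈ 5066.0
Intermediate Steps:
l = 198 (l = 6*33 = 198)
R(O, S) = 12 + O
t = -9031 (t = -9130 + 99 = -9031)
v = -27082/9027 (v = -3 + 1/((12 - 8) - 9031) = -3 + 1/(4 - 9031) = -3 + 1/(-9027) = -3 - 1/9027 = -27082/9027 ≈ -3.0001)
v - (8875 - q) = -27082/9027 - (8875 - 1*13944) = -27082/9027 - (8875 - 13944) = -27082/9027 - 1*(-5069) = -27082/9027 + 5069 = 45730781/9027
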